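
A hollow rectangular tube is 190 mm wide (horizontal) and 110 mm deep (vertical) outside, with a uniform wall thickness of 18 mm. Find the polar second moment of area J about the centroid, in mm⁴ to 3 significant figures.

J ≈ 5.62 × 10⁷ mm⁴

Decompose the section into non-overlapping parts with the origin at the bottom-left of its bounding rectangle.
Outer rectangle: 190 × 110, A = 20 900 mm², y = 55 mm, Ī = 21 074 167 mm⁴.
Inner void (subtracted): 154 × 74, A = 11 396 mm², y = 55 mm, Ī = 5 200 375 mm⁴.
By symmetry the centroid is at mid-height, ȳ = 55 mm.
All pieces are centred on the centroidal x-axis, so I = ΣĪ (holes subtracted) = 15 873 792 mm⁴.
Repeating about the centroidal y-axis gives I_y = 40 351 872 mm⁴.
Polar second moment: J = I_x + I_y = 56 225 664 mm⁴.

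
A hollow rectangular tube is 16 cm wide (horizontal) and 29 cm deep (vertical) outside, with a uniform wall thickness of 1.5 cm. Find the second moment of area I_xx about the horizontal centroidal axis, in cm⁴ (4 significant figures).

Split into non-overlapping primitives; take the origin at the lower-left of the bounding box.
Outer rectangle: 16 × 29, A = 464 cm², y = 14.5 cm, Ī = 32518.7 cm⁴.
Inner void (subtracted): 13 × 26, A = 338 cm², y = 14.5 cm, Ī = 19040.7 cm⁴.
By symmetry the centroid is at mid-height, ȳ = 14.5 cm.
All pieces are centred on the horizontal centroidal axis, so I = ΣĪ (holes subtracted) = 13 478 cm⁴.

I_xx ≈ 1.348 × 10⁴ cm⁴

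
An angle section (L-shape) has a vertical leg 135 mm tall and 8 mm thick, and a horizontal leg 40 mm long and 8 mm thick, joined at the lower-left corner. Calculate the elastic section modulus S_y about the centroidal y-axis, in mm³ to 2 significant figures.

Split into non-overlapping primitives; take the origin at the lower-left of the bounding box.
Vertical leg: 8 × 135, A = 1 080 mm², x = 4 mm, Ī = 5 760 mm⁴.
Horizontal leg (remainder): 32 × 8, A = 256 mm², x = 24 mm, Ī = 21 845 mm⁴.
Centroid: x̄ = ΣA·x / ΣA = 7.832 mm.
Transfer each piece to the centroidal y-axis using Ī + A·d² with d = x − 7.832:
  vertical leg: d = -3.832 mm → contributes +21 622 mm⁴
  horizontal leg (remainder): d = 16.17 mm → contributes +88 762 mm⁴
Total I = 110 384 mm⁴.
Extreme fibre distance c = 32.17 mm; S = I/c = 3 432 mm³.

S_y ≈ 3400 mm³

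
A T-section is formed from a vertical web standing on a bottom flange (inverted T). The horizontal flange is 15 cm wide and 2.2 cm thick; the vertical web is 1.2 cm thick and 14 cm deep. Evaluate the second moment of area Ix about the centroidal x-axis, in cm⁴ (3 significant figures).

Split into non-overlapping primitives; take the origin at the lower-left of the bounding box.
Flange: 15 × 2.2, A = 33 cm², y = 1.1 cm, Ī = 13.31 cm⁴.
Web: 1.2 × 14, A = 16.8 cm², y = 9.2 cm, Ī = 274.4 cm⁴.
Centroid: ȳ = ΣA·y / ΣA = 3.8325 cm.
Transfer each piece to the centroidal x-axis using Ī + A·d² with d = y − 3.8325:
  flange: d = -2.7325 cm → contributes +259.71 cm⁴
  web: d = 5.3675 cm → contributes +758.4 cm⁴
Total I = 1018.1 cm⁴.

Ix ≈ 1020 cm⁴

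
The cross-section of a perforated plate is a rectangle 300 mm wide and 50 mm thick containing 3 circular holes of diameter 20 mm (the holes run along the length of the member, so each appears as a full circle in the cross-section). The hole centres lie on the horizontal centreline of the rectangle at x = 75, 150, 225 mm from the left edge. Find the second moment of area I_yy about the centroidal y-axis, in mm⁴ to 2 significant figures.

I_yy ≈ 1.1 × 10⁸ mm⁴

Break the section into simple shapes (no overlaps), measuring from the bottom-left corner of the bounding box.
Plate: 300 × 50, A = 15 000 mm², x = 150 mm, Ī = 112 500 000 mm⁴.
Hole 1 (subtracted): ⌀20, A = 314.2 mm², x = 75 mm, Ī = 7 854 mm⁴.
Hole 2 (subtracted): ⌀20, A = 314.2 mm², x = 150 mm, Ī = 7 854 mm⁴.
Hole 3 (subtracted): ⌀20, A = 314.2 mm², x = 225 mm, Ī = 7 854 mm⁴.
By symmetry the centroid is at mid-width, x̄ = 150 mm.
Transfer each piece to the centroidal y-axis using Ī + A·d² with d = x − 150:
  plate: d = 0 mm → contributes +112 500 000 mm⁴
  hole 1: d = -75 mm → contributes −1 775 000 mm⁴
  hole 2: d = 0 mm → contributes −7 854 mm⁴
  hole 3: d = 75 mm → contributes −1 775 000 mm⁴
Total I = 108 942 146 mm⁴.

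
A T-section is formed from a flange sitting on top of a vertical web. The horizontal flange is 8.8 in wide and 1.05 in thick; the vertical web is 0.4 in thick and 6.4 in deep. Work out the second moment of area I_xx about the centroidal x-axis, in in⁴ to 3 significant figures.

I_xx ≈ 37.4 in⁴

Split into non-overlapping primitives; take the origin at the lower-left of the bounding box.
Flange: 8.8 × 1.05, A = 9.24 in², y = 6.925 in, Ī = 0.84893 in⁴.
Web: 0.4 × 6.4, A = 2.56 in², y = 3.2 in, Ī = 8.7381 in⁴.
Centroid: ȳ = ΣA·y / ΣA = 6.1169 in.
Transfer each piece to the centroidal x-axis using Ī + A·d² with d = y − 6.1169:
  flange: d = 0.80814 in → contributes +6.8834 in⁴
  web: d = -2.9169 in → contributes +30.519 in⁴
Total I = 37.402 in⁴.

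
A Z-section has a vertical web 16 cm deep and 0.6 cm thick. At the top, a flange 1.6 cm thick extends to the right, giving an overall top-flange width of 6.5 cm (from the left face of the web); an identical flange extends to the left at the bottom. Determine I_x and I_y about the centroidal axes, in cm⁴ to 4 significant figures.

Split into non-overlapping primitives; take the origin at the lower-left of the bounding box.
Web: 0.6 × 16, A = 9.6 cm², y = 8 cm, Ī = 204.8 cm⁴.
Top flange (beyond web): 5.9 × 1.6, A = 9.44 cm², y = 15.2 cm, Ī = 2.01387 cm⁴.
Bottom flange (beyond web): 5.9 × 1.6, A = 9.44 cm², y = 0.8 cm, Ī = 2.01387 cm⁴.
Centroid: ȳ = ΣA·y / ΣA = 8 cm.
Transfer each piece to the centroidal x-axis using Ī + A·d² with d = y − 8:
  web: d = 0 cm → contributes +204.8 cm⁴
  top flange (beyond web): d = 7.2 cm → contributes +491.383 cm⁴
  bottom flange (beyond web): d = -7.2 cm → contributes +491.383 cm⁴
Total I = 1187.57 cm⁴.
For the y-axis: x̄ = 6.2 cm.
Repeating about the centroidal y-axis gives I_y = 254.476 cm⁴.

I_x ≈ 1188 cm⁴, I_y ≈ 254.5 cm⁴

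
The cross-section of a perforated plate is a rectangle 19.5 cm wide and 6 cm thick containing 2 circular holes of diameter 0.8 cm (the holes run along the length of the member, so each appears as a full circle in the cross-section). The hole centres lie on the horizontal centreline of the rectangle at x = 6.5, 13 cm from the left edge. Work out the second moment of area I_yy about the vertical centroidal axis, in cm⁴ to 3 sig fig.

I_yy ≈ 3700 cm⁴

Treat the section as a set of non-overlapping primitives; coordinates are from the bounding-box lower-left.
Plate: 19.5 × 6, A = 117 cm², x = 9.75 cm, Ī = 3707.4 cm⁴.
Hole 1 (subtracted): ⌀0.8, A = 0.50265 cm², x = 6.5 cm, Ī = 0.020106 cm⁴.
Hole 2 (subtracted): ⌀0.8, A = 0.50265 cm², x = 13 cm, Ī = 0.020106 cm⁴.
By symmetry the centroid is at mid-width, x̄ = 9.75 cm.
Transfer each piece to the vertical centroidal axis using Ī + A·d² with d = x − 9.75:
  plate: d = 0 cm → contributes +3707.4 cm⁴
  hole 1: d = -3.25 cm → contributes −5.3294 cm⁴
  hole 2: d = 3.25 cm → contributes −5.3294 cm⁴
Total I = 3696.8 cm⁴.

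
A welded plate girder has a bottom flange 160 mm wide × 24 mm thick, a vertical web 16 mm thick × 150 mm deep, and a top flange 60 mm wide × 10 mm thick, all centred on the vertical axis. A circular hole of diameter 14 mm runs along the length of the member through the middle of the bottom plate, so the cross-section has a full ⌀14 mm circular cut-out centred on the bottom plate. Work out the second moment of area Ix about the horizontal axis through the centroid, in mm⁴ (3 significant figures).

Split into non-overlapping primitives; take the origin at the lower-left of the bounding box.
Bottom plate: 160 × 24, A = 3 840 mm², y = 12 mm, Ī = 184 320 mm⁴.
Web plate: 16 × 150, A = 2 400 mm², y = 99 mm, Ī = 4 500 000 mm⁴.
Top plate: 60 × 10, A = 600 mm², y = 179 mm, Ī = 5 000 mm⁴.
Hole (subtracted): ⌀14, A = 153.94 mm², y = 12 mm, Ī = 1885.7 mm⁴.
Centroid: ȳ = ΣA·y / ΣA = 58.216 mm.
Transfer each piece to the horizontal axis through the centroid using Ī + A·d² with d = y − 58.216:
  bottom plate: d = -46.216 mm → contributes +8 386 086 mm⁴
  web plate: d = 40.784 mm → contributes +8 492 092 mm⁴
  top plate: d = 120.78 mm → contributes +8 758 331 mm⁴
  hole: d = -46.216 mm → contributes −330 678 mm⁴
Total I = 25 305 831 mm⁴.

Ix ≈ 2.53 × 10⁷ mm⁴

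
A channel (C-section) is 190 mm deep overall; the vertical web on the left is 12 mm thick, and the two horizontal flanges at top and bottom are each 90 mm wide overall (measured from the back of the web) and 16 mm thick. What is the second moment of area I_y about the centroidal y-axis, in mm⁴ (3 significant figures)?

Decompose the section into non-overlapping parts with the origin at the bottom-left of its bounding rectangle.
Web: 12 × 190, A = 2 280 mm², x = 6 mm, Ī = 27 360 mm⁴.
Top flange (beyond web): 78 × 16, A = 1 248 mm², x = 51 mm, Ī = 632 736 mm⁴.
Bottom flange (beyond web): 78 × 16, A = 1 248 mm², x = 51 mm, Ī = 632 736 mm⁴.
Centroid: x̄ = ΣA·x / ΣA = 29.518 mm.
Transfer each piece to the centroidal y-axis using Ī + A·d² with d = x − 29.518:
  web: d = -23.518 mm → contributes +1 288 375 mm⁴
  top flange (beyond web): d = 21.482 mm → contributes +1 208 681 mm⁴
  bottom flange (beyond web): d = 21.482 mm → contributes +1 208 681 mm⁴
Total I = 3 705 737 mm⁴.

I_y ≈ 3.71 × 10⁶ mm⁴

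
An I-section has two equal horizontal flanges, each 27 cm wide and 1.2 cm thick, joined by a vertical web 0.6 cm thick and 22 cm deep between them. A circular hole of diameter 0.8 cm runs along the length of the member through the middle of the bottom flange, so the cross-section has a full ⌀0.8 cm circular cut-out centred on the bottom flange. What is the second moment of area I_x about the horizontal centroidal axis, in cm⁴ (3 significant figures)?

Break the section into simple shapes (no overlaps), measuring from the bottom-left corner of the bounding box.
Bottom flange: 27 × 1.2, A = 32.4 cm², y = 0.6 cm, Ī = 3.888 cm⁴.
Web: 0.6 × 22, A = 13.2 cm², y = 12.2 cm, Ī = 532.4 cm⁴.
Top flange: 27 × 1.2, A = 32.4 cm², y = 23.8 cm, Ī = 3.888 cm⁴.
Hole (subtracted): ⌀0.8, A = 0.50265 cm², y = 0.6 cm, Ī = 0.020106 cm⁴.
Centroid: ȳ = ΣA·y / ΣA = 12.275 cm.
Transfer each piece to the horizontal centroidal axis using Ī + A·d² with d = y − 12.275:
  bottom flange: d = -11.675 cm → contributes +4420.4 cm⁴
  web: d = -0.075239 cm → contributes +532.47 cm⁴
  top flange: d = 11.525 cm → contributes +4307.3 cm⁴
  hole: d = -11.675 cm → contributes −68.538 cm⁴
Total I = 9191.6 cm⁴.

I_x ≈ 9190 cm⁴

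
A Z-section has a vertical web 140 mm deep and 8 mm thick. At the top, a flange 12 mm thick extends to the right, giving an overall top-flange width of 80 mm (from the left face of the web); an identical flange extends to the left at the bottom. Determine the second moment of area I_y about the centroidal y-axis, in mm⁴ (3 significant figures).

Treat the section as a set of non-overlapping primitives; coordinates are from the bounding-box lower-left.
Web: 8 × 140, A = 1 120 mm², x = 76 mm, Ī = 5973.3 mm⁴.
Top flange (beyond web): 72 × 12, A = 864 mm², x = 116 mm, Ī = 373 248 mm⁴.
Bottom flange (beyond web): 72 × 12, A = 864 mm², x = 36 mm, Ī = 373 248 mm⁴.
Centroid: x̄ = ΣA·x / ΣA = 76 mm.
Transfer each piece to the centroidal y-axis using Ī + A·d² with d = x − 76:
  web: d = 0 mm → contributes +5973.3 mm⁴
  top flange (beyond web): d = 40 mm → contributes +1 755 648 mm⁴
  bottom flange (beyond web): d = -40 mm → contributes +1 755 648 mm⁴
Total I = 3 517 269 mm⁴.

I_y ≈ 3.52 × 10⁶ mm⁴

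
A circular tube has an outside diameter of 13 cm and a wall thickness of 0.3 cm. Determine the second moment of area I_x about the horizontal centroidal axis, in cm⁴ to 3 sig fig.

Break the section into simple shapes (no overlaps), measuring from the bottom-left corner of the bounding box.
Outer circle: ⌀13, A = 132.73 cm², y = 6.5 cm, Ī = 1 402 cm⁴.
Bore (subtracted): ⌀12.4, A = 120.76 cm², y = 6.5 cm, Ī = 1160.5 cm⁴.
By symmetry the centroid is at mid-height, ȳ = 6.5 cm.
All pieces are centred on the horizontal centroidal axis, so I = ΣĪ (holes subtracted) = 241.45 cm⁴.

I_x ≈ 241 cm⁴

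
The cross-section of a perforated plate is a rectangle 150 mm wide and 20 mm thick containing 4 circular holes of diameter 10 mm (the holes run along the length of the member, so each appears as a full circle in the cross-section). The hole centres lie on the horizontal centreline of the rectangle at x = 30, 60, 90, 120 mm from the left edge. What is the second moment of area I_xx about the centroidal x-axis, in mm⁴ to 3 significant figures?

I_xx ≈ 9.80 × 10⁴ mm⁴

Break the section into simple shapes (no overlaps), measuring from the bottom-left corner of the bounding box.
Plate: 150 × 20, A = 3 000 mm², y = 10 mm, Ī = 100 000 mm⁴.
Hole 1 (subtracted): ⌀10, A = 78.54 mm², y = 10 mm, Ī = 490.87 mm⁴.
Hole 2 (subtracted): ⌀10, A = 78.54 mm², y = 10 mm, Ī = 490.87 mm⁴.
Hole 3 (subtracted): ⌀10, A = 78.54 mm², y = 10 mm, Ī = 490.87 mm⁴.
Hole 4 (subtracted): ⌀10, A = 78.54 mm², y = 10 mm, Ī = 490.87 mm⁴.
By symmetry the centroid is at mid-height, ȳ = 10 mm.
All pieces are centred on the centroidal x-axis, so I = ΣĪ (holes subtracted) = 98 037 mm⁴.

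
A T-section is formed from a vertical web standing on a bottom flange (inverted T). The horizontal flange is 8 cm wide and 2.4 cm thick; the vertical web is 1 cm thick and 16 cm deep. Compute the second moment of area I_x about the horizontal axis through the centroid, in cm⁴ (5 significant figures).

I_x ≈ 1089.2 cm⁴

Split into non-overlapping primitives; take the origin at the lower-left of the bounding box.
Flange: 8 × 2.4, A = 19.2 cm², y = 1.2 cm, Ī = 9.216 cm⁴.
Web: 1 × 16, A = 16 cm², y = 10.4 cm, Ī = 341.3333 cm⁴.
Centroid: ȳ = ΣA·y / ΣA = 5.381818 cm.
Transfer each piece to the horizontal axis through the centroid using Ī + A·d² with d = y − 5.381818:
  flange: d = -4.181818 cm → contributes +344.978 cm⁴
  web: d = 5.018182 cm → contributes +744.2477 cm⁴
Total I = 1089.226 cm⁴.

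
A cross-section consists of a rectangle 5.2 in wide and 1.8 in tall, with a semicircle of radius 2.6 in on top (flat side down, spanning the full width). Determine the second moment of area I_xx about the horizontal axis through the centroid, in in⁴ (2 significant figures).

Treat the section as a set of non-overlapping primitives; coordinates are from the bounding-box lower-left.
Rectangular body: 5.2 × 1.8, A = 9.36 in², y = 0.9 in, Ī = 2.527 in⁴.
Semicircular cap: semicircle r = 2.6, A = 10.62 in², y = 2.903 in, Ī = 5.016 in⁴.
Centroid: ȳ = ΣA·y / ΣA = 1.965 in.
Transfer each piece to the horizontal axis through the centroid using Ī + A·d² with d = y − 1.965:
  rectangular body: d = -1.065 in → contributes +13.14 in⁴
  semicircular cap: d = 0.9386 in → contributes +14.37 in⁴
Total I = 27.51 in⁴.

I_xx ≈ 28 in⁴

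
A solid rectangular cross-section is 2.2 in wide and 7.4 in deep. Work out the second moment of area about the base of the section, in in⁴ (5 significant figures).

The section: 2.2 × 7.4, A = 16.28 in², y = 3.7 in, Ī = 74.29107 in⁴.
Transfer it to the bottom edge using Ī + A·d² with d = y − 0:
  the section: d = 3.7 in → contributes +297.1643 in⁴
Total I = 297.1643 in⁴.

I_base ≈ 297.16 in⁴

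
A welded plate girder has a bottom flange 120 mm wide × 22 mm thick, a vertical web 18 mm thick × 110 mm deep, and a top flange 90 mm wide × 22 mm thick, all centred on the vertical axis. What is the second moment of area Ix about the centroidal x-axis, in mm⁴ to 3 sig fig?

Ix ≈ 2.20 × 10⁷ mm⁴

Break the section into simple shapes (no overlaps), measuring from the bottom-left corner of the bounding box.
Bottom plate: 120 × 22, A = 2 640 mm², y = 11 mm, Ī = 106 480 mm⁴.
Web plate: 18 × 110, A = 1 980 mm², y = 77 mm, Ī = 1 996 500 mm⁴.
Top plate: 90 × 22, A = 1 980 mm², y = 143 mm, Ī = 79 860 mm⁴.
Centroid: ȳ = ΣA·y / ΣA = 70.4 mm.
Transfer each piece to the centroidal x-axis using Ī + A·d² with d = y − 70.4:
  bottom plate: d = -59.4 mm → contributes +9 421 350 mm⁴
  web plate: d = 6.6 mm → contributes +2 082 749 mm⁴
  top plate: d = 72.6 mm → contributes +10 515 965 mm⁴
Total I = 22 020 064 mm⁴.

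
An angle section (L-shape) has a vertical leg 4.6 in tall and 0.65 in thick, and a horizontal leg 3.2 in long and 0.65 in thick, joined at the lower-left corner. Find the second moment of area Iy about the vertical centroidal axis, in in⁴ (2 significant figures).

Iy ≈ 3.7 in⁴

Break the section into simple shapes (no overlaps), measuring from the bottom-left corner of the bounding box.
Vertical leg: 0.65 × 4.6, A = 2.99 in², x = 0.325 in, Ī = 0.1053 in⁴.
Horizontal leg (remainder): 2.55 × 0.65, A = 1.658 in², x = 1.925 in, Ī = 0.8982 in⁴.
Centroid: x̄ = ΣA·x / ΣA = 0.8956 in.
Transfer each piece to the vertical centroidal axis using Ī + A·d² with d = x − 0.8956:
  vertical leg: d = -0.5706 in → contributes +1.079 in⁴
  horizontal leg (remainder): d = 1.029 in → contributes +2.654 in⁴
Total I = 3.733 in⁴.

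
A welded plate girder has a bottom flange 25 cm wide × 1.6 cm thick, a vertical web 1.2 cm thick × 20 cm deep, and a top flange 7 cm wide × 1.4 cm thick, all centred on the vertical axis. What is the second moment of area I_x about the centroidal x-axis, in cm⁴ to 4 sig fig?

I_x ≈ 5148 cm⁴

Treat the section as a set of non-overlapping primitives; coordinates are from the bounding-box lower-left.
Bottom plate: 25 × 1.6, A = 40 cm², y = 0.8 cm, Ī = 8.53333 cm⁴.
Web plate: 1.2 × 20, A = 24 cm², y = 11.6 cm, Ī = 800 cm⁴.
Top plate: 7 × 1.4, A = 9.8 cm², y = 22.3 cm, Ī = 1.60067 cm⁴.
Centroid: ȳ = ΣA·y / ΣA = 7.16721 cm.
Transfer each piece to the centroidal x-axis using Ī + A·d² with d = y − 7.16721:
  bottom plate: d = -6.36721 cm → contributes +1630.19 cm⁴
  web plate: d = 4.43279 cm → contributes +1271.59 cm⁴
  top plate: d = 15.1328 cm → contributes +2245.81 cm⁴
Total I = 5147.59 cm⁴.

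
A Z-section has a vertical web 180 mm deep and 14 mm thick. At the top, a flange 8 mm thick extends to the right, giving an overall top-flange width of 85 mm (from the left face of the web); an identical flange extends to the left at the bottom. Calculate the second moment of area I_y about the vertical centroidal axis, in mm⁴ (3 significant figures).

Split into non-overlapping primitives; take the origin at the lower-left of the bounding box.
Web: 14 × 180, A = 2 520 mm², x = 78 mm, Ī = 41 160 mm⁴.
Top flange (beyond web): 71 × 8, A = 568 mm², x = 120.5 mm, Ī = 238 607 mm⁴.
Bottom flange (beyond web): 71 × 8, A = 568 mm², x = 35.5 mm, Ī = 238 607 mm⁴.
Centroid: x̄ = ΣA·x / ΣA = 78 mm.
Transfer each piece to the vertical centroidal axis using Ī + A·d² with d = x − 78:
  web: d = 0 mm → contributes +41 160 mm⁴
  top flange (beyond web): d = 42.5 mm → contributes +1 264 557 mm⁴
  bottom flange (beyond web): d = -42.5 mm → contributes +1 264 557 mm⁴
Total I = 2 570 275 mm⁴.

I_y ≈ 2.57 × 10⁶ mm⁴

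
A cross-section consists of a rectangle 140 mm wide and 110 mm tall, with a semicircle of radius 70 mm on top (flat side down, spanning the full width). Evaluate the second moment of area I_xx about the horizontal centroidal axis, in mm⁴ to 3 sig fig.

I_xx ≈ 5.50 × 10⁷ mm⁴

Decompose the section into non-overlapping parts with the origin at the bottom-left of its bounding rectangle.
Rectangular body: 140 × 110, A = 15 400 mm², y = 55 mm, Ī = 15 528 333 mm⁴.
Semicircular cap: semicircle r = 70, A = 7696.9 mm², y = 139.71 mm, Ī = 2 635 265 mm⁴.
Centroid: ȳ = ΣA·y / ΣA = 83.229 mm.
Transfer each piece to the horizontal centroidal axis using Ī + A·d² with d = y − 83.229:
  rectangular body: d = -28.229 mm → contributes +27 799 998 mm⁴
  semicircular cap: d = 56.48 mm → contributes +27 188 473 mm⁴
Total I = 54 988 471 mm⁴.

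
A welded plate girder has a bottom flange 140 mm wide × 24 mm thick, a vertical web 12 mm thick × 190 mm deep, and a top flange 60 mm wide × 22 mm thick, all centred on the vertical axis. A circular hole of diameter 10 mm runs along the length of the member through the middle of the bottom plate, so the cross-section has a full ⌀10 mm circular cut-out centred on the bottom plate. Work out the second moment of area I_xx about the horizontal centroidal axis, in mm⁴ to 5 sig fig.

I_xx ≈ 5.2992 × 10⁷ mm⁴

Treat the section as a set of non-overlapping primitives; coordinates are from the bounding-box lower-left.
Bottom plate: 140 × 24, A = 3 360 mm², y = 12 mm, Ī = 161 280 mm⁴.
Web plate: 12 × 190, A = 2 280 mm², y = 119 mm, Ī = 6 859 000 mm⁴.
Top plate: 60 × 22, A = 1 320 mm², y = 225 mm, Ī = 53 240 mm⁴.
Hole (subtracted): ⌀10, A = 78.53982 mm², y = 12 mm, Ī = 490.8739 mm⁴.
Centroid: ȳ = ΣA·y / ΣA = 88.30939 mm.
Transfer each piece to the horizontal centroidal axis using Ī + A·d² with d = y − 88.30939:
  bottom plate: d = -76.30939 mm → contributes +19 726 971 mm⁴
  web plate: d = 30.69061 mm → contributes +9 006 563 mm⁴
  top plate: d = 136.6906 mm → contributes +24 716 548 mm⁴
  hole: d = -76.30939 mm → contributes −457837.8 mm⁴
Total I = 52 992 244 mm⁴.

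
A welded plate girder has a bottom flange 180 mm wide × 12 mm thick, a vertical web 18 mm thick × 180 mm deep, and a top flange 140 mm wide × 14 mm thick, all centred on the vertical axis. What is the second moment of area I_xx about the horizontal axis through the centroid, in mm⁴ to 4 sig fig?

I_xx ≈ 4.711 × 10⁷ mm⁴

Decompose the section into non-overlapping parts with the origin at the bottom-left of its bounding rectangle.
Bottom plate: 180 × 12, A = 2 160 mm², y = 6 mm, Ī = 25 920 mm⁴.
Web plate: 18 × 180, A = 3 240 mm², y = 102 mm, Ī = 8 748 000 mm⁴.
Top plate: 140 × 14, A = 1 960 mm², y = 199 mm, Ī = 32013.3 mm⁴.
Centroid: ȳ = ΣA·y / ΣA = 99.6576 mm.
Transfer each piece to the horizontal axis through the centroid using Ī + A·d² with d = y − 99.6576:
  bottom plate: d = -93.6576 mm → contributes +18 972 895 mm⁴
  web plate: d = 2.34239 mm → contributes +8 765 777 mm⁴
  top plate: d = 99.3424 mm → contributes +19 375 078 mm⁴
Total I = 47 113 751 mm⁴.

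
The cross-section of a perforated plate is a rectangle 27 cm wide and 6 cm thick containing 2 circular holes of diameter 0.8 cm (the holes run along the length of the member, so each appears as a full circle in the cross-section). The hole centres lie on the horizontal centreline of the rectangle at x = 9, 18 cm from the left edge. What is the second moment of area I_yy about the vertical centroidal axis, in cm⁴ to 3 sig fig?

Break the section into simple shapes (no overlaps), measuring from the bottom-left corner of the bounding box.
Plate: 27 × 6, A = 162 cm², x = 13.5 cm, Ī = 9841.5 cm⁴.
Hole 1 (subtracted): ⌀0.8, A = 0.50265 cm², x = 9 cm, Ī = 0.020106 cm⁴.
Hole 2 (subtracted): ⌀0.8, A = 0.50265 cm², x = 18 cm, Ī = 0.020106 cm⁴.
By symmetry the centroid is at mid-width, x̄ = 13.5 cm.
Transfer each piece to the vertical centroidal axis using Ī + A·d² with d = x − 13.5:
  plate: d = 0 cm → contributes +9841.5 cm⁴
  hole 1: d = -4.5 cm → contributes −10.199 cm⁴
  hole 2: d = 4.5 cm → contributes −10.199 cm⁴
Total I = 9821.1 cm⁴.

I_yy ≈ 9820 cm⁴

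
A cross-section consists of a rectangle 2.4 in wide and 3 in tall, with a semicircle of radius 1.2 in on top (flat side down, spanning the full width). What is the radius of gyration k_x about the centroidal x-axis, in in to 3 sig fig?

k_x ≈ 1.15 in

Split into non-overlapping primitives; take the origin at the lower-left of the bounding box.
Rectangular body: 2.4 × 3, A = 7.2 in², y = 1.5 in, Ī = 5.4 in⁴.
Semicircular cap: semicircle r = 1.2, A = 2.2619 in², y = 3.5093 in, Ī = 0.22759 in⁴.
Centroid: ȳ = ΣA·y / ΣA = 1.9803 in.
Transfer each piece to the centroidal x-axis using Ī + A·d² with d = y − 1.9803:
  rectangular body: d = -0.48034 in → contributes +7.0612 in⁴
  semicircular cap: d = 1.529 in → contributes +5.5154 in⁴
Total I = 12.577 in⁴.
Radius of gyration: k = √(I/A) = √(12.577 / 9.4619) = 1.1529 in.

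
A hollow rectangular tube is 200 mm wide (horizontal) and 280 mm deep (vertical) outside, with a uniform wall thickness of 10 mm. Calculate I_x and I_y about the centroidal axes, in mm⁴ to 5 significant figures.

I_x ≈ 1.0223 × 10⁸ mm⁴, I_y ≈ 6.0307 × 10⁷ mm⁴

Break the section into simple shapes (no overlaps), measuring from the bottom-left corner of the bounding box.
Outer rectangle: 200 × 280, A = 56 000 mm², y = 140 mm, Ī = 365 866 667 mm⁴.
Inner void (subtracted): 180 × 260, A = 46 800 mm², y = 140 mm, Ī = 263 640 000 mm⁴.
By symmetry the centroid is at mid-height, ȳ = 140 mm.
All pieces are centred on the centroidal x-axis, so I = ΣĪ (holes subtracted) = 102 226 667 mm⁴.
Repeating about the centroidal y-axis gives I_y = 60 306 667 mm⁴.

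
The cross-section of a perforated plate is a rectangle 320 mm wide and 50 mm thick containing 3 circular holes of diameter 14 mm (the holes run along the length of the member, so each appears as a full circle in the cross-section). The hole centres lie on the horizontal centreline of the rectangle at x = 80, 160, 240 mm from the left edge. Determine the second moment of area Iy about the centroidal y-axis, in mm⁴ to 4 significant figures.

Iy ≈ 1.346 × 10⁸ mm⁴

Treat the section as a set of non-overlapping primitives; coordinates are from the bounding-box lower-left.
Plate: 320 × 50, A = 16 000 mm², x = 160 mm, Ī = 136 533 333 mm⁴.
Hole 1 (subtracted): ⌀14, A = 153.938 mm², x = 80 mm, Ī = 1885.74 mm⁴.
Hole 2 (subtracted): ⌀14, A = 153.938 mm², x = 160 mm, Ī = 1885.74 mm⁴.
Hole 3 (subtracted): ⌀14, A = 153.938 mm², x = 240 mm, Ī = 1885.74 mm⁴.
By symmetry the centroid is at mid-width, x̄ = 160 mm.
Transfer each piece to the centroidal y-axis using Ī + A·d² with d = x − 160:
  plate: d = 0 mm → contributes +136 533 333 mm⁴
  hole 1: d = -80 mm → contributes −987 089 mm⁴
  hole 2: d = 0 mm → contributes −1885.74 mm⁴
  hole 3: d = 80 mm → contributes −987 089 mm⁴
Total I = 134 557 269 mm⁴.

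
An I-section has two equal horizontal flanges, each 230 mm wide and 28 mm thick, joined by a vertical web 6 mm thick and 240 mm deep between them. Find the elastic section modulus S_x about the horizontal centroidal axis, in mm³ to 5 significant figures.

S_x ≈ 1.6150 × 10⁶ mm³

Treat the section as a set of non-overlapping primitives; coordinates are from the bounding-box lower-left.
Bottom flange: 230 × 28, A = 6 440 mm², y = 14 mm, Ī = 420746.7 mm⁴.
Web: 6 × 240, A = 1 440 mm², y = 148 mm, Ī = 6 912 000 mm⁴.
Top flange: 230 × 28, A = 6 440 mm², y = 282 mm, Ī = 420746.7 mm⁴.
By symmetry the centroid is at mid-height, ȳ = 148 mm.
Transfer each piece to the horizontal centroidal axis using Ī + A·d² with d = y − 148:
  bottom flange: d = -134 mm → contributes +116 057 387 mm⁴
  web: d = 0 mm → contributes +6 912 000 mm⁴
  top flange: d = 134 mm → contributes +116 057 387 mm⁴
Total I = 239 026 773 mm⁴.
Extreme fibre distance c = 148 mm; S = I/c = 1 615 046 mm³.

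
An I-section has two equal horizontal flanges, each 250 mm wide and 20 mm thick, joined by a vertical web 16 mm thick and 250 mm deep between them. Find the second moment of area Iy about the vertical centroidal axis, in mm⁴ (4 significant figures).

Treat the section as a set of non-overlapping primitives; coordinates are from the bounding-box lower-left.
Bottom flange: 250 × 20, A = 5 000 mm², x = 125 mm, Ī = 26 041 667 mm⁴.
Web: 16 × 250, A = 4 000 mm², x = 125 mm, Ī = 85333.3 mm⁴.
Top flange: 250 × 20, A = 5 000 mm², x = 125 mm, Ī = 26 041 667 mm⁴.
By symmetry the centroid is at mid-width, x̄ = 125 mm.
All pieces are centred on the vertical centroidal axis, so I = ΣĪ = 52 168 667 mm⁴.

Iy ≈ 5.217 × 10⁷ mm⁴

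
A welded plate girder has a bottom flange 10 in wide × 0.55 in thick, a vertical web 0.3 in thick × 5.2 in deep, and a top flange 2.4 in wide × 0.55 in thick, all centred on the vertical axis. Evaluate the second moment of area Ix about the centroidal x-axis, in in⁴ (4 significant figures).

Break the section into simple shapes (no overlaps), measuring from the bottom-left corner of the bounding box.
Bottom plate: 10 × 0.55, A = 5.5 in², y = 0.275 in, Ī = 0.138646 in⁴.
Web plate: 0.3 × 5.2, A = 1.56 in², y = 3.15 in, Ī = 3.5152 in⁴.
Top plate: 2.4 × 0.55, A = 1.32 in², y = 6.025 in, Ī = 0.033275 in⁴.
Centroid: ȳ = ΣA·y / ΣA = 1.71593 in.
Transfer each piece to the centroidal x-axis using Ī + A·d² with d = y − 1.71593:
  bottom plate: d = -1.44093 in → contributes +11.5582 in⁴
  web plate: d = 1.43407 in → contributes +6.72343 in⁴
  top plate: d = 4.30907 in → contributes +24.5431 in⁴
Total I = 42.8248 in⁴.

Ix ≈ 42.82 in⁴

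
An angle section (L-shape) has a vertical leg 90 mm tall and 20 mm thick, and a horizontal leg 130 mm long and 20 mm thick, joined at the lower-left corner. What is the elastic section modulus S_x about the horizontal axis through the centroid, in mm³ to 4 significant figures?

Decompose the section into non-overlapping parts with the origin at the bottom-left of its bounding rectangle.
Vertical leg: 20 × 90, A = 1 800 mm², y = 45 mm, Ī = 1 215 000 mm⁴.
Horizontal leg (remainder): 110 × 20, A = 2 200 mm², y = 10 mm, Ī = 73333.3 mm⁴.
Centroid: ȳ = ΣA·y / ΣA = 25.75 mm.
Transfer each piece to the horizontal axis through the centroid using Ī + A·d² with d = y − 25.75:
  vertical leg: d = 19.25 mm → contributes +1 882 013 mm⁴
  horizontal leg (remainder): d = -15.75 mm → contributes +619 071 mm⁴
Total I = 2 501 083 mm⁴.
Extreme fibre distance c = 64.25 mm; S = I/c = 38927.4 mm³.

S_x ≈ 3.893 × 10⁴ mm³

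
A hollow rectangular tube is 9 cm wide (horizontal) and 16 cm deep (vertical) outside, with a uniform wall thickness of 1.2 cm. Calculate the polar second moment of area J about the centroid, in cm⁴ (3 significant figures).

Split into non-overlapping primitives; take the origin at the lower-left of the bounding box.
Outer rectangle: 9 × 16, A = 144 cm², y = 8 cm, Ī = 3 072 cm⁴.
Inner void (subtracted): 6.6 × 13.6, A = 89.76 cm², y = 8 cm, Ī = 1383.5 cm⁴.
By symmetry the centroid is at mid-height, ȳ = 8 cm.
All pieces are centred on the centroidal x-axis, so I = ΣĪ (holes subtracted) = 1688.5 cm⁴.
Repeating about the centroidal y-axis gives I_y = 646.17 cm⁴.
Polar second moment: J = I_x + I_y = 2334.7 cm⁴.

J ≈ 2330 cm⁴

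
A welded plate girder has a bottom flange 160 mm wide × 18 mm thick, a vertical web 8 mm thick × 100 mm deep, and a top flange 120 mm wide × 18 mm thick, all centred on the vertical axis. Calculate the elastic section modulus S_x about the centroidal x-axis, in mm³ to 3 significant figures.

S_x ≈ 2.40 × 10⁵ mm³

Split into non-overlapping primitives; take the origin at the lower-left of the bounding box.
Bottom plate: 160 × 18, A = 2 880 mm², y = 9 mm, Ī = 77 760 mm⁴.
Web plate: 8 × 100, A = 800 mm², y = 68 mm, Ī = 666 667 mm⁴.
Top plate: 120 × 18, A = 2 160 mm², y = 127 mm, Ī = 58 320 mm⁴.
Centroid: ȳ = ΣA·y / ΣA = 60.726 mm.
Transfer each piece to the centroidal x-axis using Ī + A·d² with d = y − 60.726:
  bottom plate: d = -51.726 mm → contributes +7 783 436 mm⁴
  web plate: d = 7.274 mm → contributes +708 995 mm⁴
  top plate: d = 66.274 mm → contributes +9 545 557 mm⁴
Total I = 18 037 988 mm⁴.
Extreme fibre distance c = 75.274 mm; S = I/c = 239 631 mm³.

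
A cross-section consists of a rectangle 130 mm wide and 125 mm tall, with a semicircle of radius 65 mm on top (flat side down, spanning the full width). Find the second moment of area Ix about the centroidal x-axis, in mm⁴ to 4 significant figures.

Ix ≈ 6.136 × 10⁷ mm⁴

Break the section into simple shapes (no overlaps), measuring from the bottom-left corner of the bounding box.
Rectangular body: 130 × 125, A = 16 250 mm², y = 62.5 mm, Ī = 21 158 854 mm⁴.
Semicircular cap: semicircle r = 65, A = 6636.61 mm², y = 152.587 mm, Ī = 1 959 230 mm⁴.
Centroid: ȳ = ΣA·y / ΣA = 88.6232 mm.
Transfer each piece to the centroidal x-axis using Ī + A·d² with d = y − 88.6232:
  rectangular body: d = -26.1232 mm → contributes +32 248 210 mm⁴
  semicircular cap: d = 63.9637 mm → contributes +29 111 934 mm⁴
Total I = 61 360 144 mm⁴.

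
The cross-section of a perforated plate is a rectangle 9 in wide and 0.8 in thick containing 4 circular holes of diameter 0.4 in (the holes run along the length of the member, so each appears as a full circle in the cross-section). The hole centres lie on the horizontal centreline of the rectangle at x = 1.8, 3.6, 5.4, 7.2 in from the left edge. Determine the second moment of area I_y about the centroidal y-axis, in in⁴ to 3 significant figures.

I_y ≈ 46.6 in⁴

Break the section into simple shapes (no overlaps), measuring from the bottom-left corner of the bounding box.
Plate: 9 × 0.8, A = 7.2 in², x = 4.5 in, Ī = 48.6 in⁴.
Hole 1 (subtracted): ⌀0.4, A = 0.12566 in², x = 1.8 in, Ī = 0.0012566 in⁴.
Hole 2 (subtracted): ⌀0.4, A = 0.12566 in², x = 3.6 in, Ī = 0.0012566 in⁴.
Hole 3 (subtracted): ⌀0.4, A = 0.12566 in², x = 5.4 in, Ī = 0.0012566 in⁴.
Hole 4 (subtracted): ⌀0.4, A = 0.12566 in², x = 7.2 in, Ī = 0.0012566 in⁴.
By symmetry the centroid is at mid-width, x̄ = 4.5 in.
Transfer each piece to the centroidal y-axis using Ī + A·d² with d = x − 4.5:
  plate: d = 0 in → contributes +48.6 in⁴
  hole 1: d = -2.7 in → contributes −0.91735 in⁴
  hole 2: d = -0.9 in → contributes −0.10304 in⁴
  hole 3: d = 0.9 in → contributes −0.10304 in⁴
  hole 4: d = 2.7 in → contributes −0.91735 in⁴
Total I = 46.559 in⁴.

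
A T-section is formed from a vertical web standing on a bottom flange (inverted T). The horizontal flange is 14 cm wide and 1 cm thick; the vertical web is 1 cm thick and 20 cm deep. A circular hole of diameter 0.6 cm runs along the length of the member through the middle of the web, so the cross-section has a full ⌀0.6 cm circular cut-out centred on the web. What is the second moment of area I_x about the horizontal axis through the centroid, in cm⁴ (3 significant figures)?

I_x ≈ 1570 cm⁴

Treat the section as a set of non-overlapping primitives; coordinates are from the bounding-box lower-left.
Flange: 14 × 1, A = 14 cm², y = 0.5 cm, Ī = 1.1667 cm⁴.
Web: 1 × 20, A = 20 cm², y = 11 cm, Ī = 666.67 cm⁴.
Hole (subtracted): ⌀0.6, A = 0.28274 cm², y = 11 cm, Ī = 0.0063617 cm⁴.
Centroid: ȳ = ΣA·y / ΣA = 6.6402 cm.
Transfer each piece to the horizontal axis through the centroid using Ī + A·d² with d = y − 6.6402:
  flange: d = -6.1402 cm → contributes +529 cm⁴
  web: d = 4.3598 cm → contributes +1046.8 cm⁴
  hole: d = 4.3598 cm → contributes −5.3807 cm⁴
Total I = 1570.4 cm⁴.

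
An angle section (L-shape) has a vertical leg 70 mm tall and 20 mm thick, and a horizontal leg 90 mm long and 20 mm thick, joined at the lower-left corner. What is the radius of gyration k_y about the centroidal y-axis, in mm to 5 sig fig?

Decompose the section into non-overlapping parts with the origin at the bottom-left of its bounding rectangle.
Vertical leg: 20 × 70, A = 1 400 mm², x = 10 mm, Ī = 46666.67 mm⁴.
Horizontal leg (remainder): 70 × 20, A = 1 400 mm², x = 55 mm, Ī = 571666.7 mm⁴.
Centroid: x̄ = ΣA·x / ΣA = 32.5 mm.
Transfer each piece to the centroidal y-axis using Ī + A·d² with d = x − 32.5:
  vertical leg: d = -22.5 mm → contributes +755416.7 mm⁴
  horizontal leg (remainder): d = 22.5 mm → contributes +1 280 417 mm⁴
Total I = 2 035 833 mm⁴.
Radius of gyration: k = √(I/A) = √(2 035 833 / 2 800) = 26.96448 mm.

k_y ≈ 26.964 mm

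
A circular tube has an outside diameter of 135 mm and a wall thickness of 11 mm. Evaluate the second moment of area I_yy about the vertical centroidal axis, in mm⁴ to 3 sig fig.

I_yy ≈ 8.30 × 10⁶ mm⁴

Break the section into simple shapes (no overlaps), measuring from the bottom-left corner of the bounding box.
Outer circle: ⌀135, A = 14 314 mm², x = 67.5 mm, Ī = 16 304 406 mm⁴.
Bore (subtracted): ⌀113, A = 10 029 mm², x = 67.5 mm, Ī = 8 003 569 mm⁴.
By symmetry the centroid is at mid-width, x̄ = 67.5 mm.
All pieces are centred on the vertical centroidal axis, so I = ΣĪ (holes subtracted) = 8 300 837 mm⁴.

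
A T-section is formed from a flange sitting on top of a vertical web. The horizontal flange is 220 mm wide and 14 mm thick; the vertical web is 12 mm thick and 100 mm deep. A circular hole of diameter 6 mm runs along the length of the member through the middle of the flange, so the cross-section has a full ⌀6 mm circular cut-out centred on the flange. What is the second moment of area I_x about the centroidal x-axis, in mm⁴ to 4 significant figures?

Treat the section as a set of non-overlapping primitives; coordinates are from the bounding-box lower-left.
Flange: 220 × 14, A = 3 080 mm², y = 107 mm, Ī = 50306.7 mm⁴.
Web: 12 × 100, A = 1 200 mm², y = 50 mm, Ī = 1 000 000 mm⁴.
Hole (subtracted): ⌀6, A = 28.2743 mm², y = 107 mm, Ī = 63.6173 mm⁴.
Centroid: ȳ = ΣA·y / ΣA = 90.9124 mm.
Transfer each piece to the centroidal x-axis using Ī + A·d² with d = y − 90.9124:
  flange: d = 16.0876 mm → contributes +847 443 mm⁴
  web: d = -40.9124 mm → contributes +3 008 591 mm⁴
  hole: d = 16.0876 mm → contributes −7381.31 mm⁴
Total I = 3 848 652 mm⁴.

I_x ≈ 3.849 × 10⁶ mm⁴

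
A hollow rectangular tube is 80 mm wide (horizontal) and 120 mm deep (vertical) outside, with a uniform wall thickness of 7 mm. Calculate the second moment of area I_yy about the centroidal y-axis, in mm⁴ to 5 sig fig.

Decompose the section into non-overlapping parts with the origin at the bottom-left of its bounding rectangle.
Outer rectangle: 80 × 120, A = 9 600 mm², x = 40 mm, Ī = 5 120 000 mm⁴.
Inner void (subtracted): 66 × 106, A = 6 996 mm², x = 40 mm, Ī = 2 539 548 mm⁴.
By symmetry the centroid is at mid-width, x̄ = 40 mm.
All pieces are centred on the centroidal y-axis, so I = ΣĪ (holes subtracted) = 2 580 452 mm⁴.

I_yy ≈ 2.5805 × 10⁶ mm⁴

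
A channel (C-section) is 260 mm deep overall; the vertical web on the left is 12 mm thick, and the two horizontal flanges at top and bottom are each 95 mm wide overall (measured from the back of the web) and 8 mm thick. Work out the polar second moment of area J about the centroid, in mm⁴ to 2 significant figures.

J ≈ 4.2 × 10⁷ mm⁴

Split into non-overlapping primitives; take the origin at the lower-left of the bounding box.
Web: 12 × 260, A = 3 120 mm², y = 130 mm, Ī = 17 576 000 mm⁴.
Top flange (beyond web): 83 × 8, A = 664 mm², y = 256 mm, Ī = 3 541 mm⁴.
Bottom flange (beyond web): 83 × 8, A = 664 mm², y = 4 mm, Ī = 3 541 mm⁴.
By symmetry the centroid is at mid-height, ȳ = 130 mm.
Transfer each piece to the centroidal x-axis using Ī + A·d² with d = y − 130:
  web: d = 0 mm → contributes +17 576 000 mm⁴
  top flange (beyond web): d = 126 mm → contributes +10 545 205 mm⁴
  bottom flange (beyond web): d = -126 mm → contributes +10 545 205 mm⁴
Total I = 38 666 411 mm⁴.
For the y-axis: x̄ = 20.18 mm.
Repeating about the centroidal y-axis gives I_y = 2 901 544 mm⁴.
Polar second moment: J = I_x + I_y = 41 567 955 mm⁴.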